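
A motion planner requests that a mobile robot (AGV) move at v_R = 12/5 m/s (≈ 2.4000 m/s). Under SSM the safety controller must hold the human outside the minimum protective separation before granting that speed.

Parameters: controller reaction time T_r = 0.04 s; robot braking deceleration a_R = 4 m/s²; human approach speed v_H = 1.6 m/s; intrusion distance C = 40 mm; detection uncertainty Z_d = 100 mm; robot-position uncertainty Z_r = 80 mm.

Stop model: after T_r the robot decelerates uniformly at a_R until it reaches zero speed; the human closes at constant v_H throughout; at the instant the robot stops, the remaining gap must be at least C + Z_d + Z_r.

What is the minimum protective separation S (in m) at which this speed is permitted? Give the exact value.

S_min = 103/50 m = 2.0600 m

T_s = v_R/a_R = (12/5)/4 = 0.6000 s
robot in T_r: 2.4000·0.0400 = 0.0960 m
robot covers 2.4000·0.6000 − ½·4.0000·0.6000² = 0.7200 m while stopping
person approaches 1.6000·(0.0400+0.6000) = 1.0240 m
margins: 0.0400+0.1000+0.0800 = 0.2200 m
S_min ≈ 0.0960+0.7200+1.0240+0.2200  ⇒  S_min = 103/50 m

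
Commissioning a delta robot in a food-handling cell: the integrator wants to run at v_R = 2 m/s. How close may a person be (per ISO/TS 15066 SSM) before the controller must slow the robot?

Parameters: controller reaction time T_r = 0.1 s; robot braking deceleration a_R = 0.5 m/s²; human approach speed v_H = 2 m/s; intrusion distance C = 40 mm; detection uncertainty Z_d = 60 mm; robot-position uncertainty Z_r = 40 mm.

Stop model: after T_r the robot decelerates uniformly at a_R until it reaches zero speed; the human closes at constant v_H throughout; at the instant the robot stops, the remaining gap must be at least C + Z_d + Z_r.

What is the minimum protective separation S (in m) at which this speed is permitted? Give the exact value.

S_min = 627/50 m = 12.5400 m

T_s = v_R/a_R = 2/(1/2) = 4.0000 s
robot covers v_R·T_r = 2.0000·0.1000 = 0.2000 m before braking
robot covers 2.0000·4.0000 − ½·0.5000·4.0000² = 4.0000 m while stopping
human over T_r+T_s: 2.0000·(0.1000+4.0000) = 8.2000 m
residual clearance needed = 0.0400+0.0600+0.0400 = 0.1400 m
S_min ≈ 0.2000+4.0000+8.2000+0.1400  ⇒  S_min = 627/50 m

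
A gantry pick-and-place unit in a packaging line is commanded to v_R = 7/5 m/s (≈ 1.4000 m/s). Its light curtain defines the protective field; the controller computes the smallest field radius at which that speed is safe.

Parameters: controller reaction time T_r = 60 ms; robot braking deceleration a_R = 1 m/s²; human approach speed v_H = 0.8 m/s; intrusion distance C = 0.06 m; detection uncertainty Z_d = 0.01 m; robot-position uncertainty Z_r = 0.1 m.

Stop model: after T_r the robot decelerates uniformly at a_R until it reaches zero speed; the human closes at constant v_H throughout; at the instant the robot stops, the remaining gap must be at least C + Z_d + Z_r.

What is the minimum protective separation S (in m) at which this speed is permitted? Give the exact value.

S_min = 1201/500 m = 2.4020 m

stop time T_s = (7/5)/1 = 1.4000 s
reaction-phase robot travel = 1.4000·0.0600 = 0.0840 m
robot covers 1.4000·1.4000 − ½·1.0000·1.4000² = 0.9800 m while stopping
person approaches 0.8000·(0.0600+1.4000) = 1.1680 m
margins: 0.0600+0.0100+0.1000 = 0.1700 m
S_min ≈ 0.0840+0.9800+1.1680+0.1700  ⇒  S_min = 1201/500 m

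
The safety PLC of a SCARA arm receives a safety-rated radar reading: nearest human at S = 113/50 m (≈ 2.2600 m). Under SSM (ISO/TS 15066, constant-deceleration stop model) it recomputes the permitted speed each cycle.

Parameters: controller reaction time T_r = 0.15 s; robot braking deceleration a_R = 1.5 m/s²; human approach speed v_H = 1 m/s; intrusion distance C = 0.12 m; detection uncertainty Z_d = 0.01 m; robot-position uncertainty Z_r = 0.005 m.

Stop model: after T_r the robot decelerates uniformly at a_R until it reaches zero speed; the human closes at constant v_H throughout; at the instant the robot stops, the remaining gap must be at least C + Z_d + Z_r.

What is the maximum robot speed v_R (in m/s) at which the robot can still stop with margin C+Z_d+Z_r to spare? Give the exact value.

v_R_max = 3/2 m/s = 1.5000 m/s

quadratic (1/3)·v² + (49/60)·v + (-79/40) = 0
  disc = (49/60)² − 4·(1/3)·(-79/40) = 11881/3600 ; √disc = 109/60
  v_R = (−(49/60) + 109/60) / (2·(1/3)) = 3/2 m/s
check:
stop time T_s = (3/2)/(3/2) = 1.0000 s
robot in T_r: 1.5000·0.1500 = 0.2250 m
robot covers 1.5000·1.0000 − ½·1.5000·1.0000² = 0.7500 m while stopping
human closes 1.0000·1.1500 = 1.1500 m
residual clearance needed = 0.1200+0.0100+0.0050 = 0.1350 m
sum ≈ 0.2250+0.7500+1.1500+0.1350 ≈ 2.2600 m = S ✓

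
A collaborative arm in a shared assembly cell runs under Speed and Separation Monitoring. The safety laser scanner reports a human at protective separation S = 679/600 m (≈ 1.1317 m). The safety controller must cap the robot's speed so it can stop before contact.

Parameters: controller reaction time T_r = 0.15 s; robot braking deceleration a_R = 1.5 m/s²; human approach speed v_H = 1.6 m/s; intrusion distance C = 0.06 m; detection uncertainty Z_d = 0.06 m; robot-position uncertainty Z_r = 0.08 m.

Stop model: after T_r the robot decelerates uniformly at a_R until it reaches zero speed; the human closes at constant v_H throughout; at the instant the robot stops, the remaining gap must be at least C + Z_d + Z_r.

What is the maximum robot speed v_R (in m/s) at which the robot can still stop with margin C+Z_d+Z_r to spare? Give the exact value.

at the boundary: (1/3)·v² + (73/60)·v + (-83/120) = 0
  disc = (73/60)² − 4·(1/3)·(-83/120) = 961/400 ; √disc = 31/20
  v_R = (−(73/60) + 31/20) / (2·(1/3)) = 1/2 m/s
check:
stop time T_s = (1/2)/(3/2) = 0.3333 s
robot in T_r: 0.5000·0.1500 = 0.0750 m
braking distance = 0.5000²/(2·1.5000) = 0.0833 m
human over T_r+T_s: 1.6000·(0.1500+0.3333) = 0.7733 m
residual clearance needed = 0.0600+0.0600+0.0800 = 0.2000 m
sum ≈ 0.0750+0.0833+0.7733+0.2000 ≈ 1.1317 m = S ✓

v_R_max = 1/2 m/s = 0.5000 m/s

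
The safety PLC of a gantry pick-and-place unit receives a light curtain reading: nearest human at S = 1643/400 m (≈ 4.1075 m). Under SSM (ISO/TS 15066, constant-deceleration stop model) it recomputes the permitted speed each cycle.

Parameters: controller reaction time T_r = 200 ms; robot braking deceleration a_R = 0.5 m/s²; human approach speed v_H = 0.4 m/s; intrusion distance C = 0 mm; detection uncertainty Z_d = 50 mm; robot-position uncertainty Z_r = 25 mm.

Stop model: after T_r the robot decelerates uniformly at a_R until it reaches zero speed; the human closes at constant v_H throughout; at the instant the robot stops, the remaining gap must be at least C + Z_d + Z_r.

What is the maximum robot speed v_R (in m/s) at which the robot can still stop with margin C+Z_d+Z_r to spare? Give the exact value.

at the boundary: (1)·v² + (1)·v + (-1581/400) = 0
  disc = (1)² − 4·(1)·(-1581/400) = 1681/100 ; √disc = 41/10
  v_R = (−(1) + 41/10) / (2·(1)) = 31/20 m/s
check:
braking lasts T_s = (31/20)/(1/2) = 3.1000 s
reaction-phase robot travel = 1.5500·0.2000 = 0.3100 m
robot covers 1.5500·3.1000 − ½·0.5000·3.1000² = 2.4025 m while stopping
person approaches 0.4000·(0.2000+3.1000) = 1.3200 m
C+Z_d+Z_r = 0.0000+0.0500+0.0250 = 0.0750 m
sum ≈ 0.3100+2.4025+1.3200+0.0750 ≈ 4.1075 m = S ✓

v_R_max = 31/20 m/s = 1.5500 m/s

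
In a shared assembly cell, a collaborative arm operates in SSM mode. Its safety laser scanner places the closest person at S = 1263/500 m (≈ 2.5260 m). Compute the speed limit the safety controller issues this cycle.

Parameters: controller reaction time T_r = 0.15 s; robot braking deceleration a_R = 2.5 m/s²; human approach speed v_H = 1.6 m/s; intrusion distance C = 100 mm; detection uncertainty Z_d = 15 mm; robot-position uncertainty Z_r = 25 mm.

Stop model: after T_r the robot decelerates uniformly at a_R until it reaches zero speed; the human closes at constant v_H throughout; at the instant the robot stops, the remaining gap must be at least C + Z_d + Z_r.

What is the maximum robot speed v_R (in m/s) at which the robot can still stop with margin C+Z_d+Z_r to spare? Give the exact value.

v_R_max = 37/20 m/s = 1.8500 m/s

at the boundary: (1/5)·v² + (79/100)·v + (-1073/500) = 0
  disc = (79/100)² − 4·(1/5)·(-1073/500) = 23409/10000 ; √disc = 153/100
  v_R = (−(79/100) + 153/100) / (2·(1/5)) = 37/20 m/s
check:
T_s = v_R/a_R = (37/20)/(5/2) = 0.7400 s
robot in T_r: 1.8500·0.1500 = 0.2775 m
robot under decel: 1.8500²/(2·2.5000) = 0.6845 m
human closes 1.6000·0.8900 = 1.4240 m
residual clearance needed = 0.1000+0.0150+0.0250 = 0.1400 m
sum ≈ 0.2775+0.6845+1.4240+0.1400 ≈ 2.5260 m = S ✓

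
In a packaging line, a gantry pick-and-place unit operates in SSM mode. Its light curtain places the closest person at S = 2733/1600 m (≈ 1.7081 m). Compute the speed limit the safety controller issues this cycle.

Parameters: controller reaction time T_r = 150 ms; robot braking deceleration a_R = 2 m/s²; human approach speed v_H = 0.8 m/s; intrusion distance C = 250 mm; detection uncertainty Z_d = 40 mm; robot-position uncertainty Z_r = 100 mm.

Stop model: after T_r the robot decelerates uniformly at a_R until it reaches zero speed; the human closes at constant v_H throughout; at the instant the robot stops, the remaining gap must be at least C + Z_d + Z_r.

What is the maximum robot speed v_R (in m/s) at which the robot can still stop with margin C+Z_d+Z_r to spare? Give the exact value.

quadratic (1/4)·v² + (11/20)·v + (-1917/1600) = 0
  disc = (11/20)² − 4·(1/4)·(-1917/1600) = 2401/1600 ; √disc = 49/40
  v_R = (−(11/20) + 49/40) / (2·(1/4)) = 27/20 m/s
check:
braking lasts T_s = (27/20)/2 = 0.6750 s
robot in T_r: 1.3500·0.1500 = 0.2025 m
robot under decel: 1.3500²/(2·2.0000) = 0.4556 m
human over T_r+T_s: 0.8000·(0.1500+0.6750) = 0.6600 m
margins: 0.2500+0.0400+0.1000 = 0.3900 m
sum ≈ 0.2025+0.4556+0.6600+0.3900 ≈ 1.7081 m = S ✓

v_R_max = 27/20 m/s = 1.3500 m/s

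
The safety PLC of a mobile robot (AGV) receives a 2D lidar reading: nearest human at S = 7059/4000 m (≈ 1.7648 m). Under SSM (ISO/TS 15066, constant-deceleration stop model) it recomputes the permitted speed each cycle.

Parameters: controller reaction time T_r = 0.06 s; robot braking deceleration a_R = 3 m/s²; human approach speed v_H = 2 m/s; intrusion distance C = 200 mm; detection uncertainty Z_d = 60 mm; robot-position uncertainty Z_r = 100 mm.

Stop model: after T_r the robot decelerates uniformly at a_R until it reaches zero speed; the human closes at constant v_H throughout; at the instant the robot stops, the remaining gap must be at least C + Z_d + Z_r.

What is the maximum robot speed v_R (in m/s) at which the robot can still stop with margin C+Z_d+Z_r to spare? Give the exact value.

v_R_max = 27/20 m/s = 1.3500 m/s

at the boundary: (1/6)·v² + (109/150)·v + (-5139/4000) = 0
  disc = (109/150)² − 4·(1/6)·(-5139/4000) = 124609/90000 ; √disc = 353/300
  v_R = (−(109/150) + 353/300) / (2·(1/6)) = 27/20 m/s
check:
stop time T_s = (27/20)/3 = 0.4500 s
reaction-phase robot travel = 1.3500·0.0600 = 0.0810 m
robot under decel: 1.3500²/(2·3.0000) = 0.3038 m
person approaches 2.0000·(0.0600+0.4500) = 1.0200 m
C+Z_d+Z_r = 0.2000+0.0600+0.1000 = 0.3600 m
sum ≈ 0.0810+0.3038+1.0200+0.3600 ≈ 1.7648 m = S ✓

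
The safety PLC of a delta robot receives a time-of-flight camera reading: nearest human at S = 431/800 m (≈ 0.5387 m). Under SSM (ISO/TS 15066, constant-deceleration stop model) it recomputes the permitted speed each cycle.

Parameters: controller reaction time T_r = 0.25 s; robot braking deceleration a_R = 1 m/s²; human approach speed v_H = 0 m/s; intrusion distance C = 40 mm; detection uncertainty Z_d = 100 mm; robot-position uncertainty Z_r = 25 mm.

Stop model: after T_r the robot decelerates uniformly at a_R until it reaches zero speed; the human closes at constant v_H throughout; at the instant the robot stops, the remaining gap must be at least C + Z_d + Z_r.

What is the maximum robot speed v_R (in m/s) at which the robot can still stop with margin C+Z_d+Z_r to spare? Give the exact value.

v_R_max = 13/20 m/s = 0.6500 m/s

quadratic (1/2)·v² + (1/4)·v + (-299/800) = 0
  disc = (1/4)² − 4·(1/2)·(-299/800) = 81/100 ; √disc = 9/10
  v_R = (−(1/4) + 9/10) / (2·(1/2)) = 13/20 m/s
check:
stop time T_s = (13/20)/1 = 0.6500 s
reaction-phase robot travel = 0.6500·0.2500 = 0.1625 m
braking distance = 0.6500²/(2·1.0000) = 0.2112 m
human closes 0.0000·0.9000 = 0.0000 m
C+Z_d+Z_r = 0.0400+0.1000+0.0250 = 0.1650 m
sum ≈ 0.1625+0.2112+0.0000+0.1650 ≈ 0.5387 m = S ✓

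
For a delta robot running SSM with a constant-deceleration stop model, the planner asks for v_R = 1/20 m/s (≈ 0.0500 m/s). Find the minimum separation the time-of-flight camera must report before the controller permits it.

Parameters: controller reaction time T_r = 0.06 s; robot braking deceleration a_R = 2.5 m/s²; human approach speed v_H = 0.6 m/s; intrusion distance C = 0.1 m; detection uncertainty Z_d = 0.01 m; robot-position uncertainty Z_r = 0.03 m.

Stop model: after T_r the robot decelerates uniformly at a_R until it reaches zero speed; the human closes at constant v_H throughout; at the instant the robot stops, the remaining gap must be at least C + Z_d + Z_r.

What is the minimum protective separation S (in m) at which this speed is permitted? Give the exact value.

S_min = 383/2000 m = 0.1915 m

stop time T_s = (1/20)/(5/2) = 0.0200 s
reaction-phase robot travel = 0.0500·0.0600 = 0.0030 m
braking distance = 0.0500²/(2·2.5000) = 0.0005 m
human over T_r+T_s: 0.6000·(0.0600+0.0200) = 0.0480 m
C+Z_d+Z_r = 0.1000+0.0100+0.0300 = 0.1400 m
S_min ≈ 0.0030+0.0005+0.0480+0.1400  ⇒  S_min = 383/2000 m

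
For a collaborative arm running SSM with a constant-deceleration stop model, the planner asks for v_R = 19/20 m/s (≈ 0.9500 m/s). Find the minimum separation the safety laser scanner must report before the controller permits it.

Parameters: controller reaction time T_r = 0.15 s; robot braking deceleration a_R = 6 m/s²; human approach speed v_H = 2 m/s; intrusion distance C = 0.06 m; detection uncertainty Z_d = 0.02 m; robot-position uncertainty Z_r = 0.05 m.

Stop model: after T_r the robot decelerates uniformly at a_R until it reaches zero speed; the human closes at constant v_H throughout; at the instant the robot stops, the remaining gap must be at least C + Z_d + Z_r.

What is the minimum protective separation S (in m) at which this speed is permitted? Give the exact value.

S_min = 1543/1600 m = 0.9644 m

stop time T_s = (19/20)/6 = 0.1583 s
robot in T_r: 0.9500·0.1500 = 0.1425 m
robot under decel: 0.9500²/(2·6.0000) = 0.0752 m
person approaches 2.0000·(0.1500+0.1583) = 0.6167 m
margins: 0.0600+0.0200+0.0500 = 0.1300 m
S_min ≈ 0.1425+0.0752+0.6167+0.1300  ⇒  S_min = 1543/1600 m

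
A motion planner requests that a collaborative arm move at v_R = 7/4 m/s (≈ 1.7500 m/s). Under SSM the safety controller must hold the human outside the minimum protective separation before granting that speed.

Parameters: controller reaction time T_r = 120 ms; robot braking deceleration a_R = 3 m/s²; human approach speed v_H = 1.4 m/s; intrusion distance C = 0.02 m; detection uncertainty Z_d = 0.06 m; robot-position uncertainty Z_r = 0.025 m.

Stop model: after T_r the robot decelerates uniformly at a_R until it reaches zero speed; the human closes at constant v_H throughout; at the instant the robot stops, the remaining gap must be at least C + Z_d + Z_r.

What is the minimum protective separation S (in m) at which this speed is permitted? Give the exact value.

S_min = 21721/12000 m = 1.8101 m

stop time T_s = (7/4)/3 = 0.5833 s
robot covers v_R·T_r = 1.7500·0.1200 = 0.2100 m before braking
robot covers 1.7500·0.5833 − ½·3.0000·0.5833² = 0.5104 m while stopping
human over T_r+T_s: 1.4000·(0.1200+0.5833) = 0.9847 m
margins: 0.0200+0.0600+0.0250 = 0.1050 m
S_min ≈ 0.2100+0.5104+0.9847+0.1050  ⇒  S_min = 21721/12000 m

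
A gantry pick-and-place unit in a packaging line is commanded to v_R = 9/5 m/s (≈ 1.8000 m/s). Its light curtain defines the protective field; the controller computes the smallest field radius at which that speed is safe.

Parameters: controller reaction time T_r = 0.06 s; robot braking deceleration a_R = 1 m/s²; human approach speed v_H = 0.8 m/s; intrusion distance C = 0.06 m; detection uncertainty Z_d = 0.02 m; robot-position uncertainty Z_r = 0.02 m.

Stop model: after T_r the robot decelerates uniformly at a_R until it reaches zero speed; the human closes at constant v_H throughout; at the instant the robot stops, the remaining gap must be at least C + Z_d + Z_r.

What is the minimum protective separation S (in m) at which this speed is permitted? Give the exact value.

stop time T_s = (9/5)/1 = 1.8000 s
robot covers v_R·T_r = 1.8000·0.0600 = 0.1080 m before braking
robot under decel: 1.8000²/(2·1.0000) = 1.6200 m
human closes 0.8000·1.8600 = 1.4880 m
residual clearance needed = 0.0600+0.0200+0.0200 = 0.1000 m
S_min ≈ 0.1080+1.6200+1.4880+0.1000  ⇒  S_min = 829/250 m

S_min = 829/250 m = 3.3160 m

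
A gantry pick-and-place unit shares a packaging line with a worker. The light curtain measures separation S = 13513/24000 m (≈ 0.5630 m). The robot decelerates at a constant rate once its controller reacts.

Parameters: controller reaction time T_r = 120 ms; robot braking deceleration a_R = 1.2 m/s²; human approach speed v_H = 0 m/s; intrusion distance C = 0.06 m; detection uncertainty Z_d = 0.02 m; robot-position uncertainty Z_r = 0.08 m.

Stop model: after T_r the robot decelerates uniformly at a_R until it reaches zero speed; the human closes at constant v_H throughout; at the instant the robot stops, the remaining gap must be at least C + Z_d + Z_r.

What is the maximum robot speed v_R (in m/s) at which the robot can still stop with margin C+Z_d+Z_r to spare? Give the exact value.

v_R_max = 17/20 m/s = 0.8500 m/s

at the boundary: (5/12)·v² + (3/25)·v + (-9673/24000) = 0
  disc = (3/25)² − 4·(5/12)·(-9673/24000) = 247009/360000 ; √disc = 497/600
  v_R = (−(3/25) + 497/600) / (2·(5/12)) = 17/20 m/s
check:
T_s = v_R/a_R = (17/20)/(6/5) = 0.7083 s
reaction-phase robot travel = 0.8500·0.1200 = 0.1020 m
robot covers 0.8500·0.7083 − ½·1.2000·0.7083² = 0.3010 m while stopping
human over T_r+T_s: 0.0000·(0.1200+0.7083) = 0.0000 m
C+Z_d+Z_r = 0.0600+0.0200+0.0800 = 0.1600 m
sum ≈ 0.1020+0.3010+0.0000+0.1600 ≈ 0.5630 m = S ✓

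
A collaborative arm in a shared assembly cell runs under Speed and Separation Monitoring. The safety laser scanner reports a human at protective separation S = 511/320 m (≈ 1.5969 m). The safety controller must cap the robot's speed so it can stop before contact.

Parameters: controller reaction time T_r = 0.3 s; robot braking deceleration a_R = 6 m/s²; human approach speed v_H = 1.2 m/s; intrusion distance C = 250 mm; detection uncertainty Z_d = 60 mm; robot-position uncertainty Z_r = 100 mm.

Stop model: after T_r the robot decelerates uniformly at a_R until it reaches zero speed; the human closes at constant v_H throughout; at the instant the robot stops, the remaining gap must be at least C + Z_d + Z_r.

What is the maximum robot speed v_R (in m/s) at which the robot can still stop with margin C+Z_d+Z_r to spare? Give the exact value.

v_R_max = 27/20 m/s = 1.3500 m/s

collect terms ⇒ (1/12)·v_R² + (1/2)·v_R + (-1323/1600) = 0
  disc = (1/2)² − 4·(1/12)·(-1323/1600) = 841/1600 ; √disc = 29/40
  v_R = (−(1/2) + 29/40) / (2·(1/12)) = 27/20 m/s
check:
braking lasts T_s = (27/20)/6 = 0.2250 s
robot in T_r: 1.3500·0.3000 = 0.4050 m
robot under decel: 1.3500²/(2·6.0000) = 0.1519 m
human over T_r+T_s: 1.2000·(0.3000+0.2250) = 0.6300 m
margins: 0.2500+0.0600+0.1000 = 0.4100 m
sum ≈ 0.4050+0.1519+0.6300+0.4100 ≈ 1.5969 m = S ✓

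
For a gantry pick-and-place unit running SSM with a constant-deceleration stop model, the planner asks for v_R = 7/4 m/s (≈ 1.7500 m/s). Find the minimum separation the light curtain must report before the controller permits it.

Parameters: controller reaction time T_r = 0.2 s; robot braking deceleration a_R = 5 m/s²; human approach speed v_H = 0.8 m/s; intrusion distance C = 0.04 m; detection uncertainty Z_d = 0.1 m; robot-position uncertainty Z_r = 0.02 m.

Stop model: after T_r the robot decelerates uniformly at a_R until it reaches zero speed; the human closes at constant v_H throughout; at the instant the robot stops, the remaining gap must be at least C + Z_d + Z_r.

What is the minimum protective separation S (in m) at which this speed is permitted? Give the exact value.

S_min = 201/160 m = 1.2563 m

stop time T_s = (7/4)/5 = 0.3500 s
reaction-phase robot travel = 1.7500·0.2000 = 0.3500 m
braking distance = 1.7500²/(2·5.0000) = 0.3063 m
human over T_r+T_s: 0.8000·(0.2000+0.3500) = 0.4400 m
residual clearance needed = 0.0400+0.1000+0.0200 = 0.1600 m
S_min ≈ 0.3500+0.3063+0.4400+0.1600  ⇒  S_min = 201/160 m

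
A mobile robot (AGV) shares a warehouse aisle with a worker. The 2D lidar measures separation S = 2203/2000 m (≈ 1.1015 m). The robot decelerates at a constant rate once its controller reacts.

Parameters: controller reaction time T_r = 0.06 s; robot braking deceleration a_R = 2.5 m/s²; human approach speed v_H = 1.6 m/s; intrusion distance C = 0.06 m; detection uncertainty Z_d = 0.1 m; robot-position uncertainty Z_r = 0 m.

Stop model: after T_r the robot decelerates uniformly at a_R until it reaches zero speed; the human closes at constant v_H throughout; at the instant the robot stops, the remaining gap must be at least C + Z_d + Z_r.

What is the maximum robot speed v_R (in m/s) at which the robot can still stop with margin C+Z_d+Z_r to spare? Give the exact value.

collect terms ⇒ (1/5)·v_R² + (7/10)·v_R + (-1691/2000) = 0
  disc = (7/10)² − 4·(1/5)·(-1691/2000) = 729/625 ; √disc = 27/25
  v_R = (−(7/10) + 27/25) / (2·(1/5)) = 19/20 m/s
check:
stop time T_s = (19/20)/(5/2) = 0.3800 s
reaction-phase robot travel = 0.9500·0.0600 = 0.0570 m
braking distance = 0.9500²/(2·2.5000) = 0.1805 m
human over T_r+T_s: 1.6000·(0.0600+0.3800) = 0.7040 m
residual clearance needed = 0.0600+0.1000+0.0000 = 0.1600 m
sum ≈ 0.0570+0.1805+0.7040+0.1600 ≈ 1.1015 m = S ✓

v_R_max = 19/20 m/s = 0.9500 m/s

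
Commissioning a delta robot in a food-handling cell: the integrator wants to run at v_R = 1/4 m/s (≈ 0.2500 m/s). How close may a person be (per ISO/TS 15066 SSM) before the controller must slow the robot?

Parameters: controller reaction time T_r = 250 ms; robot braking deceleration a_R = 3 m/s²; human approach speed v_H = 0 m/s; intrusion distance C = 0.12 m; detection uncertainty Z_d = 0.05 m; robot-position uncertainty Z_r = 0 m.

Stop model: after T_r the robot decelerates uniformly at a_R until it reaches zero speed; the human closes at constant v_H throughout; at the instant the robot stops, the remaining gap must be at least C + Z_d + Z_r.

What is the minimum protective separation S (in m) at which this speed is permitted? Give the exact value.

braking lasts T_s = (1/4)/3 = 0.0833 s
reaction-phase robot travel = 0.2500·0.2500 = 0.0625 m
robot under decel: 0.2500²/(2·3.0000) = 0.0104 m
human closes 0.0000·0.3333 = 0.0000 m
margins: 0.1200+0.0500+0.0000 = 0.1700 m
S_min ≈ 0.0625+0.0104+0.0000+0.1700  ⇒  S_min = 583/2400 m

S_min = 583/2400 m = 0.2429 m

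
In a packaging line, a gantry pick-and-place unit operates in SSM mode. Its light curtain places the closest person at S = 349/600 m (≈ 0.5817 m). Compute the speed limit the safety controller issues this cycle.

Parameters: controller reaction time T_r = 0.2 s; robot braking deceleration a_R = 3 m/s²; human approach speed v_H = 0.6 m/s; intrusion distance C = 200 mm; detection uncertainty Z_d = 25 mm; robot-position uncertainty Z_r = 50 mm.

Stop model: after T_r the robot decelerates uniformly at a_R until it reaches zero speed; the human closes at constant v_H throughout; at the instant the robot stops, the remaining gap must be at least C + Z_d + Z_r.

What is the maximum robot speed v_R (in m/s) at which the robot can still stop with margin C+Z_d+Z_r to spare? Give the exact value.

at the boundary: (1/6)·v² + (2/5)·v + (-14/75) = 0
  disc = (2/5)² − 4·(1/6)·(-14/75) = 64/225 ; √disc = 8/15
  v_R = (−(2/5) + 8/15) / (2·(1/6)) = 2/5 m/s
check:
stop time T_s = (2/5)/3 = 0.1333 s
reaction-phase robot travel = 0.4000·0.2000 = 0.0800 m
robot covers 0.4000·0.1333 − ½·3.0000·0.1333² = 0.0267 m while stopping
human over T_r+T_s: 0.6000·(0.2000+0.1333) = 0.2000 m
C+Z_d+Z_r = 0.2000+0.0250+0.0500 = 0.2750 m
sum ≈ 0.0800+0.0267+0.2000+0.2750 ≈ 0.5817 m = S ✓

v_R_max = 2/5 m/s = 0.4000 m/s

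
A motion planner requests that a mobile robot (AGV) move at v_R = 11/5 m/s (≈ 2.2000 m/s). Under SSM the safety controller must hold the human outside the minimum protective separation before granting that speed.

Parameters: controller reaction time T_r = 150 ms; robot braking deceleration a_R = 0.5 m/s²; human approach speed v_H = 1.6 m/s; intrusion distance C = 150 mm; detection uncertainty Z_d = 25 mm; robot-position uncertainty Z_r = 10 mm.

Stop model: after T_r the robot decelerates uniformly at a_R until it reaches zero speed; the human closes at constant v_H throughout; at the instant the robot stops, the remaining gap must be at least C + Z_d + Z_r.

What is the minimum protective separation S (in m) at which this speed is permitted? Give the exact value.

S_min = 2527/200 m = 12.6350 m

stop time T_s = (11/5)/(1/2) = 4.4000 s
robot in T_r: 2.2000·0.1500 = 0.3300 m
braking distance = 2.2000²/(2·0.5000) = 4.8400 m
human over T_r+T_s: 1.6000·(0.1500+4.4000) = 7.2800 m
C+Z_d+Z_r = 0.1500+0.0250+0.0100 = 0.1850 m
S_min ≈ 0.3300+4.8400+7.2800+0.1850  ⇒  S_min = 2527/200 m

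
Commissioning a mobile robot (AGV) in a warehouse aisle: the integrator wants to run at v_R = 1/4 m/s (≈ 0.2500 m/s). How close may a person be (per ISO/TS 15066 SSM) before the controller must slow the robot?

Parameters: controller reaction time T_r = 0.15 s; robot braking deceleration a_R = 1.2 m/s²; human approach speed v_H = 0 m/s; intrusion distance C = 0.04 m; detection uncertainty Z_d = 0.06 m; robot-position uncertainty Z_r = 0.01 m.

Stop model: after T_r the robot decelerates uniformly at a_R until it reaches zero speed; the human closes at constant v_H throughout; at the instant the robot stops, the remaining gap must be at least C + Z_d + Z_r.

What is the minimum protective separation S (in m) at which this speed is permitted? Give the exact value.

S_min = 833/4800 m = 0.1735 m

braking lasts T_s = (1/4)/(6/5) = 0.2083 s
robot covers v_R·T_r = 0.2500·0.1500 = 0.0375 m before braking
robot under decel: 0.2500²/(2·1.2000) = 0.0260 m
human over T_r+T_s: 0.0000·(0.1500+0.2083) = 0.0000 m
C+Z_d+Z_r = 0.0400+0.0600+0.0100 = 0.1100 m
S_min ≈ 0.0375+0.0260+0.0000+0.1100  ⇒  S_min = 833/4800 m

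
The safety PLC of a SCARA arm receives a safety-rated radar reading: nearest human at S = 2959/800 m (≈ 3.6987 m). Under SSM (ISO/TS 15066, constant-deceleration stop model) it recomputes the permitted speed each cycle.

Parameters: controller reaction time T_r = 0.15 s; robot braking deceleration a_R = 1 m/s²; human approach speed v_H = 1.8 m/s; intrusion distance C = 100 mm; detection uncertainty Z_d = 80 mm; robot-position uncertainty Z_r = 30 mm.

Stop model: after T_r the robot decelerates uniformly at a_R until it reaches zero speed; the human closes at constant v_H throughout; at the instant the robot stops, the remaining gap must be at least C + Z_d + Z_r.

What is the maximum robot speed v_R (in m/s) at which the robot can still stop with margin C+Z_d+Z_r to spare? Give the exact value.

v_R_max = 5/4 m/s = 1.2500 m/s

collect terms ⇒ (1/2)·v_R² + (39/20)·v_R + (-103/32) = 0
  disc = (39/20)² − 4·(1/2)·(-103/32) = 256/25 ; √disc = 16/5
  v_R = (−(39/20) + 16/5) / (2·(1/2)) = 5/4 m/s
check:
T_s = v_R/a_R = (5/4)/1 = 1.2500 s
robot covers v_R·T_r = 1.2500·0.1500 = 0.1875 m before braking
robot covers 1.2500·1.2500 − ½·1.0000·1.2500² = 0.7812 m while stopping
human over T_r+T_s: 1.8000·(0.1500+1.2500) = 2.5200 m
C+Z_d+Z_r = 0.1000+0.0800+0.0300 = 0.2100 m
sum ≈ 0.1875+0.7812+2.5200+0.2100 ≈ 3.6987 m = S ✓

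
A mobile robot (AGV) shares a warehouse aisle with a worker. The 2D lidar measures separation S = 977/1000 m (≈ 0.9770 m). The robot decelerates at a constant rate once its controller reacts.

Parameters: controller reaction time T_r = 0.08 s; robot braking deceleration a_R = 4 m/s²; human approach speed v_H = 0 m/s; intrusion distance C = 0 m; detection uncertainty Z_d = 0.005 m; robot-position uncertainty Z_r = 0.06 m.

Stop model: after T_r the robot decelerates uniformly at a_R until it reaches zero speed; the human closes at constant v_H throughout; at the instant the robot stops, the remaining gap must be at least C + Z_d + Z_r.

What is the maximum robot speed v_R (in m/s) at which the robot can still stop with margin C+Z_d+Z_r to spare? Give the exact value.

at the boundary: (1/8)·v² + (2/25)·v + (-114/125) = 0
  disc = (2/25)² − 4·(1/8)·(-114/125) = 289/625 ; √disc = 17/25
  v_R = (−(2/25) + 17/25) / (2·(1/8)) = 12/5 m/s
check:
T_s = v_R/a_R = (12/5)/4 = 0.6000 s
robot covers v_R·T_r = 2.4000·0.0800 = 0.1920 m before braking
robot covers 2.4000·0.6000 − ½·4.0000·0.6000² = 0.7200 m while stopping
human closes 0.0000·0.6800 = 0.0000 m
margins: 0.0000+0.0050+0.0600 = 0.0650 m
sum ≈ 0.1920+0.7200+0.0000+0.0650 ≈ 0.9770 m = S ✓

v_R_max = 12/5 m/s = 2.4000 m/s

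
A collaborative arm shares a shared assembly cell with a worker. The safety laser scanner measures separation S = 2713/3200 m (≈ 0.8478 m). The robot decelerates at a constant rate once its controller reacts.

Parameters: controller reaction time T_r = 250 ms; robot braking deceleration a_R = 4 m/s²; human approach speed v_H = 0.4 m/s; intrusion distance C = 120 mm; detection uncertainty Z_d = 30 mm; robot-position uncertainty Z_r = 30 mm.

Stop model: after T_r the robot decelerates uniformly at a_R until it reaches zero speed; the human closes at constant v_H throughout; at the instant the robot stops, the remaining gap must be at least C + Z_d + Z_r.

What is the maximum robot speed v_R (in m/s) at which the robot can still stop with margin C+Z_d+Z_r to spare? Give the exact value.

v_R_max = 23/20 m/s = 1.1500 m/s

collect terms ⇒ (1/8)·v_R² + (7/20)·v_R + (-1817/3200) = 0
  disc = (7/20)² − 4·(1/8)·(-1817/3200) = 2601/6400 ; √disc = 51/80
  v_R = (−(7/20) + 51/80) / (2·(1/8)) = 23/20 m/s
check:
T_s = v_R/a_R = (23/20)/4 = 0.2875 s
robot covers v_R·T_r = 1.1500·0.2500 = 0.2875 m before braking
robot covers 1.1500·0.2875 − ½·4.0000·0.2875² = 0.1653 m while stopping
person approaches 0.4000·(0.2500+0.2875) = 0.2150 m
C+Z_d+Z_r = 0.1200+0.0300+0.0300 = 0.1800 m
sum ≈ 0.2875+0.1653+0.2150+0.1800 ≈ 0.8478 m = S ✓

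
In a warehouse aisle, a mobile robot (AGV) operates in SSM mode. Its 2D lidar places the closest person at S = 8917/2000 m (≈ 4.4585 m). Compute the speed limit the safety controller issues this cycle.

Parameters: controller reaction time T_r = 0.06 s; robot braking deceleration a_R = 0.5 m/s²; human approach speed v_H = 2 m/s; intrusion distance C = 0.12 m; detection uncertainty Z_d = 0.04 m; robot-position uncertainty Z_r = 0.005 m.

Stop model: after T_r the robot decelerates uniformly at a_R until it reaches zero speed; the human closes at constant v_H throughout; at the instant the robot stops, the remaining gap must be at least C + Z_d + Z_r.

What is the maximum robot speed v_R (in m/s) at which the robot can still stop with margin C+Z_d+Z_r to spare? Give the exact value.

v_R_max = 17/20 m/s = 0.8500 m/s

at the boundary: (1)·v² + (203/50)·v + (-8347/2000) = 0
  disc = (203/50)² − 4·(1)·(-8347/2000) = 20736/625 ; √disc = 144/25
  v_R = (−(203/50) + 144/25) / (2·(1)) = 17/20 m/s
check:
braking lasts T_s = (17/20)/(1/2) = 1.7000 s
robot in T_r: 0.8500·0.0600 = 0.0510 m
braking distance = 0.8500²/(2·0.5000) = 0.7225 m
person approaches 2.0000·(0.0600+1.7000) = 3.5200 m
margins: 0.1200+0.0400+0.0050 = 0.1650 m
sum ≈ 0.0510+0.7225+3.5200+0.1650 ≈ 4.4585 m = S ✓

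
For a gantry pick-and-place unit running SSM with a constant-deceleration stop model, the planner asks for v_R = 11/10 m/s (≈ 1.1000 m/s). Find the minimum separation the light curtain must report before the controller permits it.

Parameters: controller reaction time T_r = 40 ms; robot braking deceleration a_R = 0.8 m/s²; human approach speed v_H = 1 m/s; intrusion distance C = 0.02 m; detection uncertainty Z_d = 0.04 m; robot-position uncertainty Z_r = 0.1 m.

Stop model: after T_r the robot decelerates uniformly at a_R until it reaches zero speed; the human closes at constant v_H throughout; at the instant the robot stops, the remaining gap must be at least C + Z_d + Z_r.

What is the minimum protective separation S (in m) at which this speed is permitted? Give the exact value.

T_s = v_R/a_R = (11/10)/(4/5) = 1.3750 s
robot in T_r: 1.1000·0.0400 = 0.0440 m
robot covers 1.1000·1.3750 − ½·0.8000·1.3750² = 0.7562 m while stopping
human closes 1.0000·1.4150 = 1.4150 m
margins: 0.0200+0.0400+0.1000 = 0.1600 m
S_min ≈ 0.0440+0.7562+1.4150+0.1600  ⇒  S_min = 9501/4000 m

S_min = 9501/4000 m = 2.3752 m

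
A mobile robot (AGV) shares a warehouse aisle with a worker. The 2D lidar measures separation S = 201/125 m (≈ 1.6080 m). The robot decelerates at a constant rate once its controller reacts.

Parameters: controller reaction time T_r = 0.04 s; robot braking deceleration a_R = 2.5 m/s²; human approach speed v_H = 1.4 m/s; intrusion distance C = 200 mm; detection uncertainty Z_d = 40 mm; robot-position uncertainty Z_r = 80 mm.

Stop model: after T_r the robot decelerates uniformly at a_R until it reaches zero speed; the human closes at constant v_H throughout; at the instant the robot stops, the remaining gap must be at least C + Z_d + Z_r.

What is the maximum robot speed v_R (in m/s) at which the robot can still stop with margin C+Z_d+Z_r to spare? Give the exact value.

v_R_max = 7/5 m/s = 1.4000 m/s

collect terms ⇒ (1/5)·v_R² + (3/5)·v_R + (-154/125) = 0
  disc = (3/5)² − 4·(1/5)·(-154/125) = 841/625 ; √disc = 29/25
  v_R = (−(3/5) + 29/25) / (2·(1/5)) = 7/5 m/s
check:
braking lasts T_s = (7/5)/(5/2) = 0.5600 s
reaction-phase robot travel = 1.4000·0.0400 = 0.0560 m
braking distance = 1.4000²/(2·2.5000) = 0.3920 m
human over T_r+T_s: 1.4000·(0.0400+0.5600) = 0.8400 m
residual clearance needed = 0.2000+0.0400+0.0800 = 0.3200 m
sum ≈ 0.0560+0.3920+0.8400+0.3200 ≈ 1.6080 m = S ✓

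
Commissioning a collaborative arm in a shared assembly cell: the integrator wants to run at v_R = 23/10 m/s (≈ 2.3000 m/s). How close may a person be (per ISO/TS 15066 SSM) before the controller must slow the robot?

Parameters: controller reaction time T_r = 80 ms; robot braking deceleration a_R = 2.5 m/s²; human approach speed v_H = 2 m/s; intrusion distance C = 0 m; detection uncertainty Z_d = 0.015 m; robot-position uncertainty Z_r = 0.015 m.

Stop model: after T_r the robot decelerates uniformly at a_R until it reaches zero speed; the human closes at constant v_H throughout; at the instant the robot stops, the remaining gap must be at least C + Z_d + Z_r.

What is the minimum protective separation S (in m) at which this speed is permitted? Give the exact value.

S_min = 409/125 m = 3.2720 m

stop time T_s = (23/10)/(5/2) = 0.9200 s
reaction-phase robot travel = 2.3000·0.0800 = 0.1840 m
robot under decel: 2.3000²/(2·2.5000) = 1.0580 m
person approaches 2.0000·(0.0800+0.9200) = 2.0000 m
residual clearance needed = 0.0000+0.0150+0.0150 = 0.0300 m
S_min ≈ 0.1840+1.0580+2.0000+0.0300  ⇒  S_min = 409/125 m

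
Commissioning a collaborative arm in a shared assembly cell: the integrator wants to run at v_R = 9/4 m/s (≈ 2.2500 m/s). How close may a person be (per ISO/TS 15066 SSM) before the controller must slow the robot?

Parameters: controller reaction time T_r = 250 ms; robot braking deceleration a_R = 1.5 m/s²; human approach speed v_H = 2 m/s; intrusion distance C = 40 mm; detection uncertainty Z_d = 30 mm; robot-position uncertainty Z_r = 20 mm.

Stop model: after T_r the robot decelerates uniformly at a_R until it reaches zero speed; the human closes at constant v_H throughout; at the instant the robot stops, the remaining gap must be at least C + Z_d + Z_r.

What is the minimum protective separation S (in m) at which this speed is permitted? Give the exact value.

S_min = 146/25 m = 5.8400 m

braking lasts T_s = (9/4)/(3/2) = 1.5000 s
robot in T_r: 2.2500·0.2500 = 0.5625 m
robot covers 2.2500·1.5000 − ½·1.5000·1.5000² = 1.6875 m while stopping
human closes 2.0000·1.7500 = 3.5000 m
C+Z_d+Z_r = 0.0400+0.0300+0.0200 = 0.0900 m
S_min ≈ 0.5625+1.6875+3.5000+0.0900  ⇒  S_min = 146/25 m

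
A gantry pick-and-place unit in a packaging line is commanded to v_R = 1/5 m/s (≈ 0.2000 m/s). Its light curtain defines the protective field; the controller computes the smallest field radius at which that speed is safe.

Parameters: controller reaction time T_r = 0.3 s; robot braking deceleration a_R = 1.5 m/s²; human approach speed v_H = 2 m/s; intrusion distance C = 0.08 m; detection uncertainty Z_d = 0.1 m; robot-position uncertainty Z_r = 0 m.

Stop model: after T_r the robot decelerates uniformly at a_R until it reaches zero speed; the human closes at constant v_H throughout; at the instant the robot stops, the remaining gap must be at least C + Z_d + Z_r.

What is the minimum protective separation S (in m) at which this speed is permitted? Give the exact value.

stop time T_s = (1/5)/(3/2) = 0.1333 s
robot covers v_R·T_r = 0.2000·0.3000 = 0.0600 m before braking
robot under decel: 0.2000²/(2·1.5000) = 0.0133 m
person approaches 2.0000·(0.3000+0.1333) = 0.8667 m
C+Z_d+Z_r = 0.0800+0.1000+0.0000 = 0.1800 m
S_min ≈ 0.0600+0.0133+0.8667+0.1800  ⇒  S_min = 28/25 m

S_min = 28/25 m = 1.1200 m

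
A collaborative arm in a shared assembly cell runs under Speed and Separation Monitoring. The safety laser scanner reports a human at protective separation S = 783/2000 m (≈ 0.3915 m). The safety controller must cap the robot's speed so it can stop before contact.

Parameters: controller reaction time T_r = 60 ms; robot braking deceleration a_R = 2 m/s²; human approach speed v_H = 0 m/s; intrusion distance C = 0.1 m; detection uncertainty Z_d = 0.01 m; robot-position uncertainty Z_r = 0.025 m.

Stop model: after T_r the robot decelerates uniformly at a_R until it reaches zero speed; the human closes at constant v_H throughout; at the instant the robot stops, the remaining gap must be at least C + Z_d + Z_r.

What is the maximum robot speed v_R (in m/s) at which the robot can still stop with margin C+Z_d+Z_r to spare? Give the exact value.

v_R_max = 9/10 m/s = 0.9000 m/s

at the boundary: (1/4)·v² + (3/50)·v + (-513/2000) = 0
  disc = (3/50)² − 4·(1/4)·(-513/2000) = 2601/10000 ; √disc = 51/100
  v_R = (−(3/50) + 51/100) / (2·(1/4)) = 9/10 m/s
check:
stop time T_s = (9/10)/2 = 0.4500 s
robot in T_r: 0.9000·0.0600 = 0.0540 m
braking distance = 0.9000²/(2·2.0000) = 0.2025 m
human closes 0.0000·0.5100 = 0.0000 m
margins: 0.1000+0.0100+0.0250 = 0.1350 m
sum ≈ 0.0540+0.2025+0.0000+0.1350 ≈ 0.3915 m = S ✓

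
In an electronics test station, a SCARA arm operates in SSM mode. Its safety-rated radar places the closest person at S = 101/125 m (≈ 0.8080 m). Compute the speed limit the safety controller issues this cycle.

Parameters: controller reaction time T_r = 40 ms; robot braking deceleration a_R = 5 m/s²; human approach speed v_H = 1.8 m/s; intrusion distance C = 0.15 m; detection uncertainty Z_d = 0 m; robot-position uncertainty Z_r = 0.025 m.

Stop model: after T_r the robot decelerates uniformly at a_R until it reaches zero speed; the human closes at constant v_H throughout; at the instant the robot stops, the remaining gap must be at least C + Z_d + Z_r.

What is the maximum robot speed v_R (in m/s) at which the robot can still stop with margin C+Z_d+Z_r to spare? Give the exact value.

quadratic (1/10)·v² + (2/5)·v + (-561/1000) = 0
  disc = (2/5)² − 4·(1/10)·(-561/1000) = 961/2500 ; √disc = 31/50
  v_R = (−(2/5) + 31/50) / (2·(1/10)) = 11/10 m/s
check:
stop time T_s = (11/10)/5 = 0.2200 s
robot covers v_R·T_r = 1.1000·0.0400 = 0.0440 m before braking
robot under decel: 1.1000²/(2·5.0000) = 0.1210 m
human over T_r+T_s: 1.8000·(0.0400+0.2200) = 0.4680 m
margins: 0.1500+0.0000+0.0250 = 0.1750 m
sum ≈ 0.0440+0.1210+0.4680+0.1750 ≈ 0.8080 m = S ✓

v_R_max = 11/10 m/s = 1.1000 m/s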